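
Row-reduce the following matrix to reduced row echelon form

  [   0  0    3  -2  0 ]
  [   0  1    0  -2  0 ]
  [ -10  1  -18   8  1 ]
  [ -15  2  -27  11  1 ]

Swap ρ1 and ρ3.
  [ -10  1  -18   8  1 ]
  [   0  1    0  -2  0 ]
  [   0  0    3  -2  0 ]
  [ -15  2  -27  11  1 ]
Multiply ρ1 by -1/10.
  [   1  -1/10  9/5  -4/5  -1/10 ]
  [   0      1    0    -2      0 ]
  [   0      0    3    -2      0 ]
  [ -15      2  -27    11      1 ]
Add 15 times ρ1 to ρ4.
  [ 1  -1/10  9/5  -4/5  -1/10 ]
  [ 0      1    0    -2      0 ]
  [ 0      0    3    -2      0 ]
  [ 0    1/2    0    -1   -1/2 ]
Subtract 1/2 times ρ2 from ρ4.
  [ 1  -1/10  9/5  -4/5  -1/10 ]
  [ 0      1    0    -2      0 ]
  [ 0      0    3    -2      0 ]
  [ 0      0    0     0   -1/2 ]
Multiply ρ3 by 1/3.
  [ 1  -1/10  9/5  -4/5  -1/10 ]
  [ 0      1    0    -2      0 ]
  [ 0      0    1  -2/3      0 ]
  [ 0      0    0     0   -1/2 ]
Multiply ρ4 by -2.
  [ 1  -1/10  9/5  -4/5  -1/10 ]
  [ 0      1    0    -2      0 ]
  [ 0      0    1  -2/3      0 ]
  [ 0      0    0     0      1 ]
Add 1/10 times ρ4 to ρ1.
  [ 1  -1/10  9/5  -4/5  0 ]
  [ 0      1    0    -2  0 ]
  [ 0      0    1  -2/3  0 ]
  [ 0      0    0     0  1 ]
Subtract 9/5 times ρ3 from ρ1.
  [ 1  -1/10  0   2/5  0 ]
  [ 0      1  0    -2  0 ]
  [ 0      0  1  -2/3  0 ]
  [ 0      0  0     0  1 ]
Add 1/10 times ρ2 to ρ1.
  [ 1  0  0   1/5  0 ]
  [ 0  1  0    -2  0 ]
  [ 0  0  1  -2/3  0 ]
  [ 0  0  0     0  1 ]

[[1, 0, 0, 1/5, 0], [0, 1, 0, -2, 0], [0, 0, 1, -2/3, 0], [0, 0, 0, 0, 1]]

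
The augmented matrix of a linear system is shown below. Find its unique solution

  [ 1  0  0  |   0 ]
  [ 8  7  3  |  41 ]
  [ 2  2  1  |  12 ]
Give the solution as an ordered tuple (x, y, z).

(0, 5, 2)

Subtract 8 times R1 from R2.
  [ 1  0  0  |   0 ]
  [ 0  7  3  |  41 ]
  [ 2  2  1  |  12 ]
Subtract 2 times R1 from R3.
  [ 1  0  0  |   0 ]
  [ 0  7  3  |  41 ]
  [ 0  2  1  |  12 ]
Multiply R2 by 1/7.
  [ 1  0    0  |     0 ]
  [ 0  1  3/7  |  41/7 ]
  [ 0  2    1  |    12 ]
Subtract 2 times R2 from R3.
  [ 1  0    0  |     0 ]
  [ 0  1  3/7  |  41/7 ]
  [ 0  0  1/7  |   2/7 ]
Multiply R3 by 7.
  [ 1  0    0  |     0 ]
  [ 0  1  3/7  |  41/7 ]
  [ 0  0    1  |     2 ]
Subtract 3/7 times R3 from R2.
  [ 1  0  0  |  0 ]
  [ 0  1  0  |  5 ]
  [ 0  0  1  |  2 ]
Reading off the last column: x = 0, y = 5, z = 2.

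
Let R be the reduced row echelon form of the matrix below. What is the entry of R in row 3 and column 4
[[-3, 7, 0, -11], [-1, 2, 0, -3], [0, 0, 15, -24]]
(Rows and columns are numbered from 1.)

r1 -> -1/3·r1
  [  1  -7/3   0  11/3 ]
  [ -1     2   0    -3 ]
  [  0     0  15   -24 ]
r2 -> r2 + r1
  [ 1  -7/3   0  11/3 ]
  [ 0  -1/3   0   2/3 ]
  [ 0     0  15   -24 ]
r2 -> -3·r2
  [ 1  -7/3   0  11/3 ]
  [ 0     1   0    -2 ]
  [ 0     0  15   -24 ]
r3 -> 1/15·r3
  [ 1  -7/3  0  11/3 ]
  [ 0     1  0    -2 ]
  [ 0     0  1  -8/5 ]
r1 -> r1 + 7/3·r2
  [ 1  0  0    -1 ]
  [ 0  1  0    -2 ]
  [ 0  0  1  -8/5 ]

-8/5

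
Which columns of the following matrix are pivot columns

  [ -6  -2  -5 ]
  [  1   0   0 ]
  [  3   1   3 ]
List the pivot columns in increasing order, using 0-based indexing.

r1 -> -1/6·r1
r2 -> r2 − r1
r3 -> r3 − 3·r1
r2 -> -3·r2
r3 -> 2·r3
r2 -> r2 − 5/2·r3
r1 -> r1 − 5/6·r3
r1 -> r1 − 1/3·r2
Pivot columns are the columns containing a leading 1.

0, 1, 2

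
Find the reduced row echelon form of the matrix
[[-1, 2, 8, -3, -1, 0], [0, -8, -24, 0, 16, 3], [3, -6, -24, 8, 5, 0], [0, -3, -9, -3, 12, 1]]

ρ1 -> -1·ρ1
  [ 1  -2   -8   3   1  0 ]
  [ 0  -8  -24   0  16  3 ]
  [ 3  -6  -24   8   5  0 ]
  [ 0  -3   -9  -3  12  1 ]
ρ3 -> ρ3 − 3·ρ1
  [ 1  -2   -8   3   1  0 ]
  [ 0  -8  -24   0  16  3 ]
  [ 0   0    0  -1   2  0 ]
  [ 0  -3   -9  -3  12  1 ]
ρ2 -> -1/8·ρ2
  [ 1  -2  -8   3   1     0 ]
  [ 0   1   3   0  -2  -3/8 ]
  [ 0   0   0  -1   2     0 ]
  [ 0  -3  -9  -3  12     1 ]
ρ4 -> ρ4 + 3·ρ2
  [ 1  -2  -8   3   1     0 ]
  [ 0   1   3   0  -2  -3/8 ]
  [ 0   0   0  -1   2     0 ]
  [ 0   0   0  -3   6  -1/8 ]
ρ3 -> -1·ρ3
  [ 1  -2  -8   3   1     0 ]
  [ 0   1   3   0  -2  -3/8 ]
  [ 0   0   0   1  -2     0 ]
  [ 0   0   0  -3   6  -1/8 ]
ρ4 -> ρ4 + 3·ρ3
  [ 1  -2  -8  3   1     0 ]
  [ 0   1   3  0  -2  -3/8 ]
  [ 0   0   0  1  -2     0 ]
  [ 0   0   0  0   0  -1/8 ]
ρ4 -> -8·ρ4
  [ 1  -2  -8  3   1     0 ]
  [ 0   1   3  0  -2  -3/8 ]
  [ 0   0   0  1  -2     0 ]
  [ 0   0   0  0   0     1 ]
ρ2 -> ρ2 + 3/8·ρ4
  [ 1  -2  -8  3   1  0 ]
  [ 0   1   3  0  -2  0 ]
  [ 0   0   0  1  -2  0 ]
  [ 0   0   0  0   0  1 ]
ρ1 -> ρ1 − 3·ρ3
  [ 1  -2  -8  0   7  0 ]
  [ 0   1   3  0  -2  0 ]
  [ 0   0   0  1  -2  0 ]
  [ 0   0   0  0   0  1 ]
ρ1 -> ρ1 + 2·ρ2
  [ 1  0  -2  0   3  0 ]
  [ 0  1   3  0  -2  0 ]
  [ 0  0   0  1  -2  0 ]
  [ 0  0   0  0   0  1 ]

[[1, 0, -2, 0, 3, 0], [0, 1, 3, 0, -2, 0], [0, 0, 0, 1, -2, 0], [0, 0, 0, 0, 0, 1]]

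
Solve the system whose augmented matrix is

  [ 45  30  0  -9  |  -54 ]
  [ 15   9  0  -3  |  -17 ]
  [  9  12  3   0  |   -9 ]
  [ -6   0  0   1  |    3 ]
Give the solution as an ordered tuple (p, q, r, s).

(-1/3, -1, 2, 1)

Multiply ρ1 by 1/45.
  [  1  2/3  0  -1/5  |  -6/5 ]
  [ 15    9  0    -3  |   -17 ]
  [  9   12  3     0  |    -9 ]
  [ -6    0  0     1  |     3 ]
Subtract 15 times ρ1 from ρ2.
  [  1  2/3  0  -1/5  |  -6/5 ]
  [  0   -1  0     0  |     1 ]
  [  9   12  3     0  |    -9 ]
  [ -6    0  0     1  |     3 ]
Subtract 9 times ρ1 from ρ3.
  [  1  2/3  0  -1/5  |  -6/5 ]
  [  0   -1  0     0  |     1 ]
  [  0    6  3   9/5  |   9/5 ]
  [ -6    0  0     1  |     3 ]
Add 6 times ρ1 to ρ4.
  [ 1  2/3  0  -1/5  |   -6/5 ]
  [ 0   -1  0     0  |      1 ]
  [ 0    6  3   9/5  |    9/5 ]
  [ 0    4  0  -1/5  |  -21/5 ]
Multiply ρ2 by -1.
  [ 1  2/3  0  -1/5  |   -6/5 ]
  [ 0    1  0     0  |     -1 ]
  [ 0    6  3   9/5  |    9/5 ]
  [ 0    4  0  -1/5  |  -21/5 ]
Subtract 6 times ρ2 from ρ3.
  [ 1  2/3  0  -1/5  |   -6/5 ]
  [ 0    1  0     0  |     -1 ]
  [ 0    0  3   9/5  |   39/5 ]
  [ 0    4  0  -1/5  |  -21/5 ]
Subtract 4 times ρ2 from ρ4.
  [ 1  2/3  0  -1/5  |  -6/5 ]
  [ 0    1  0     0  |    -1 ]
  [ 0    0  3   9/5  |  39/5 ]
  [ 0    0  0  -1/5  |  -1/5 ]
Multiply ρ3 by 1/3.
  [ 1  2/3  0  -1/5  |  -6/5 ]
  [ 0    1  0     0  |    -1 ]
  [ 0    0  1   3/5  |  13/5 ]
  [ 0    0  0  -1/5  |  -1/5 ]
Multiply ρ4 by -5.
  [ 1  2/3  0  -1/5  |  -6/5 ]
  [ 0    1  0     0  |    -1 ]
  [ 0    0  1   3/5  |  13/5 ]
  [ 0    0  0     1  |     1 ]
Subtract 3/5 times ρ4 from ρ3.
  [ 1  2/3  0  -1/5  |  -6/5 ]
  [ 0    1  0     0  |    -1 ]
  [ 0    0  1     0  |     2 ]
  [ 0    0  0     1  |     1 ]
Add 1/5 times ρ4 to ρ1.
  [ 1  2/3  0  0  |  -1 ]
  [ 0    1  0  0  |  -1 ]
  [ 0    0  1  0  |   2 ]
  [ 0    0  0  1  |   1 ]
Subtract 2/3 times ρ2 from ρ1.
  [ 1  0  0  0  |  -1/3 ]
  [ 0  1  0  0  |    -1 ]
  [ 0  0  1  0  |     2 ]
  [ 0  0  0  1  |     1 ]
Reading off the last column: p = -1/3, q = -1, r = 2, s = 1.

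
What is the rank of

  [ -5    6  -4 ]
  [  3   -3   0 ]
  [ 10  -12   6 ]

R1 := -1/5·R1
  [  1  -6/5  4/5 ]
  [  3    -3    0 ]
  [ 10   -12    6 ]
R2 := R2 − 3·R1
  [  1  -6/5    4/5 ]
  [  0   3/5  -12/5 ]
  [ 10   -12      6 ]
R3 := R3 − 10·R1
  [ 1  -6/5    4/5 ]
  [ 0   3/5  -12/5 ]
  [ 0     0     -2 ]
R2 := 5/3·R2
  [ 1  -6/5  4/5 ]
  [ 0     1   -4 ]
  [ 0     0   -2 ]
R3 := -1/2·R3
  [ 1  -6/5  4/5 ]
  [ 0     1   -4 ]
  [ 0     0    1 ]
R2 := R2 + 4·R3
  [ 1  -6/5  4/5 ]
  [ 0     1    0 ]
  [ 0     0    1 ]
R1 := R1 − 4/5·R3
  [ 1  -6/5  0 ]
  [ 0     1  0 ]
  [ 0     0  1 ]
R1 := R1 + 6/5·R2
  [ 1  0  0 ]
  [ 0  1  0 ]
  [ 0  0  1 ]
The reduced form has 3 nonzero rows.

rank = 3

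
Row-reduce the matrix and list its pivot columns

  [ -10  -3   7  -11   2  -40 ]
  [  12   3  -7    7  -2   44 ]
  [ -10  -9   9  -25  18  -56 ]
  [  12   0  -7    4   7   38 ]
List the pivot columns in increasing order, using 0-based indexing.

0, 1, 2

Multiply R1 by -1/10.
  [   1  3/10  -7/10  11/10  -1/5    4 ]
  [  12     3     -7      7    -2   44 ]
  [ -10    -9      9    -25    18  -56 ]
  [  12     0     -7      4     7   38 ]
Subtract 12 times R1 from R2.
  [   1  3/10  -7/10  11/10  -1/5    4 ]
  [   0  -3/5    7/5  -31/5   2/5   -4 ]
  [ -10    -9      9    -25    18  -56 ]
  [  12     0     -7      4     7   38 ]
Add 10 times R1 to R3.
  [  1  3/10  -7/10  11/10  -1/5    4 ]
  [  0  -3/5    7/5  -31/5   2/5   -4 ]
  [  0    -6      2    -14    16  -16 ]
  [ 12     0     -7      4     7   38 ]
Subtract 12 times R1 from R4.
  [ 1   3/10  -7/10  11/10  -1/5    4 ]
  [ 0   -3/5    7/5  -31/5   2/5   -4 ]
  [ 0     -6      2    -14    16  -16 ]
  [ 0  -18/5    7/5  -46/5  47/5  -10 ]
Multiply R2 by -5/3.
  [ 1   3/10  -7/10  11/10  -1/5     4 ]
  [ 0      1   -7/3   31/3  -2/3  20/3 ]
  [ 0     -6      2    -14    16   -16 ]
  [ 0  -18/5    7/5  -46/5  47/5   -10 ]
Add 6 times R2 to R3.
  [ 1   3/10  -7/10  11/10  -1/5     4 ]
  [ 0      1   -7/3   31/3  -2/3  20/3 ]
  [ 0      0    -12     48    12    24 ]
  [ 0  -18/5    7/5  -46/5  47/5   -10 ]
Add 18/5 times R2 to R4.
  [ 1  3/10  -7/10  11/10  -1/5     4 ]
  [ 0     1   -7/3   31/3  -2/3  20/3 ]
  [ 0     0    -12     48    12    24 ]
  [ 0     0     -7     28     7    14 ]
Multiply R3 by -1/12.
  [ 1  3/10  -7/10  11/10  -1/5     4 ]
  [ 0     1   -7/3   31/3  -2/3  20/3 ]
  [ 0     0      1     -4    -1    -2 ]
  [ 0     0     -7     28     7    14 ]
Add 7 times R3 to R4.
  [ 1  3/10  -7/10  11/10  -1/5     4 ]
  [ 0     1   -7/3   31/3  -2/3  20/3 ]
  [ 0     0      1     -4    -1    -2 ]
  [ 0     0      0      0     0     0 ]
Add 7/3 times R3 to R2.
  [ 1  3/10  -7/10  11/10  -1/5   4 ]
  [ 0     1      0      1    -3   2 ]
  [ 0     0      1     -4    -1  -2 ]
  [ 0     0      0      0     0   0 ]
Add 7/10 times R3 to R1.
  [ 1  3/10  0  -17/10  -9/10  13/5 ]
  [ 0     1  0       1     -3     2 ]
  [ 0     0  1      -4     -1    -2 ]
  [ 0     0  0       0      0     0 ]
Subtract 3/10 times R2 from R1.
  [ 1  0  0  -2   0   2 ]
  [ 0  1  0   1  -3   2 ]
  [ 0  0  1  -4  -1  -2 ]
  [ 0  0  0   0   0   0 ]
Pivot columns are the columns containing a leading 1.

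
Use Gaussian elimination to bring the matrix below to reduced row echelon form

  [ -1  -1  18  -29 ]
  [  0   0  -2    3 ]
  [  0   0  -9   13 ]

R1 := -1·R1
  [ 1  1  -18  29 ]
  [ 0  0   -2   3 ]
  [ 0  0   -9  13 ]
R2 := -1/2·R2
  [ 1  1  -18    29 ]
  [ 0  0    1  -3/2 ]
  [ 0  0   -9    13 ]
R3 := R3 + 9·R2
  [ 1  1  -18    29 ]
  [ 0  0    1  -3/2 ]
  [ 0  0    0  -1/2 ]
R3 := -2·R3
  [ 1  1  -18    29 ]
  [ 0  0    1  -3/2 ]
  [ 0  0    0     1 ]
R2 := R2 + 3/2·R3
  [ 1  1  -18  29 ]
  [ 0  0    1   0 ]
  [ 0  0    0   1 ]
R1 := R1 − 29·R3
  [ 1  1  -18  0 ]
  [ 0  0    1  0 ]
  [ 0  0    0  1 ]
R1 := R1 + 18·R2
  [ 1  1  0  0 ]
  [ 0  0  1  0 ]
  [ 0  0  0  1 ]

[[1, 1, 0, 0], [0, 0, 1, 0], [0, 0, 0, 1]]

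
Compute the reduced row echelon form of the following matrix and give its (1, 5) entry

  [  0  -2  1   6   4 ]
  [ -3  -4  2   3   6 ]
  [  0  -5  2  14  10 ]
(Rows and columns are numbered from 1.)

2/3

Swap R1 and R2.
  [ -3  -4  2   3   6 ]
  [  0  -2  1   6   4 ]
  [  0  -5  2  14  10 ]
Multiply R1 by -1/3.
  [ 1  4/3  -2/3  -1  -2 ]
  [ 0   -2     1   6   4 ]
  [ 0   -5     2  14  10 ]
Multiply R2 by -1/2.
  [ 1  4/3  -2/3  -1  -2 ]
  [ 0    1  -1/2  -3  -2 ]
  [ 0   -5     2  14  10 ]
Add 5 times R2 to R3.
  [ 1  4/3  -2/3  -1  -2 ]
  [ 0    1  -1/2  -3  -2 ]
  [ 0    0  -1/2  -1   0 ]
Multiply R3 by -2.
  [ 1  4/3  -2/3  -1  -2 ]
  [ 0    1  -1/2  -3  -2 ]
  [ 0    0     1   2   0 ]
Add 1/2 times R3 to R2.
  [ 1  4/3  -2/3  -1  -2 ]
  [ 0    1     0  -2  -2 ]
  [ 0    0     1   2   0 ]
Add 2/3 times R3 to R1.
  [ 1  4/3  0  1/3  -2 ]
  [ 0    1  0   -2  -2 ]
  [ 0    0  1    2   0 ]
Subtract 4/3 times R2 from R1.
  [ 1  0  0   3  2/3 ]
  [ 0  1  0  -2   -2 ]
  [ 0  0  1   2    0 ]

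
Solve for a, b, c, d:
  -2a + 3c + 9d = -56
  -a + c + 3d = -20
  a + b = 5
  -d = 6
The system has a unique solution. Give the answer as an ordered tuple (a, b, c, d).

(4, 1, 2, -6)

Form the augmented matrix and row-reduce:
  [ -2  0  3   9  |  -56 ]
  [ -1  0  1   3  |  -20 ]
  [  1  1  0   0  |    5 ]
  [  0  0  0  -1  |    6 ]
R1 → -1/2·R1
  [  1  0  -3/2  -9/2  |   28 ]
  [ -1  0     1     3  |  -20 ]
  [  1  1     0     0  |    5 ]
  [  0  0     0    -1  |    6 ]
R2 → R2 + R1
  [ 1  0  -3/2  -9/2  |  28 ]
  [ 0  0  -1/2  -3/2  |   8 ]
  [ 1  1     0     0  |   5 ]
  [ 0  0     0    -1  |   6 ]
R3 → R3 − R1
  [ 1  0  -3/2  -9/2  |   28 ]
  [ 0  0  -1/2  -3/2  |    8 ]
  [ 0  1   3/2   9/2  |  -23 ]
  [ 0  0     0    -1  |    6 ]
R2 <-> R3
  [ 1  0  -3/2  -9/2  |   28 ]
  [ 0  1   3/2   9/2  |  -23 ]
  [ 0  0  -1/2  -3/2  |    8 ]
  [ 0  0     0    -1  |    6 ]
R3 → -2·R3
  [ 1  0  -3/2  -9/2  |   28 ]
  [ 0  1   3/2   9/2  |  -23 ]
  [ 0  0     1     3  |  -16 ]
  [ 0  0     0    -1  |    6 ]
R4 → -1·R4
  [ 1  0  -3/2  -9/2  |   28 ]
  [ 0  1   3/2   9/2  |  -23 ]
  [ 0  0     1     3  |  -16 ]
  [ 0  0     0     1  |   -6 ]
R3 → R3 − 3·R4
  [ 1  0  -3/2  -9/2  |   28 ]
  [ 0  1   3/2   9/2  |  -23 ]
  [ 0  0     1     0  |    2 ]
  [ 0  0     0     1  |   -6 ]
R2 → R2 − 9/2·R4
  [ 1  0  -3/2  -9/2  |  28 ]
  [ 0  1   3/2     0  |   4 ]
  [ 0  0     1     0  |   2 ]
  [ 0  0     0     1  |  -6 ]
R1 → R1 + 9/2·R4
  [ 1  0  -3/2  0  |   1 ]
  [ 0  1   3/2  0  |   4 ]
  [ 0  0     1  0  |   2 ]
  [ 0  0     0  1  |  -6 ]
R2 → R2 − 3/2·R3
  [ 1  0  -3/2  0  |   1 ]
  [ 0  1     0  0  |   1 ]
  [ 0  0     1  0  |   2 ]
  [ 0  0     0  1  |  -6 ]
R1 → R1 + 3/2·R3
  [ 1  0  0  0  |   4 ]
  [ 0  1  0  0  |   1 ]
  [ 0  0  1  0  |   2 ]
  [ 0  0  0  1  |  -6 ]
Reading off the last column: a = 4, b = 1, c = 2, d = -6.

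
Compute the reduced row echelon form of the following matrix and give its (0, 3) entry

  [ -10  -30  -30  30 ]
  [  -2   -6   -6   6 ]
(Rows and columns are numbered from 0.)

R1 ← -1/10·R1
  [  1   3   3  -3 ]
  [ -2  -6  -6   6 ]
R2 ← R2 + 2·R1
  [ 1  3  3  -3 ]
  [ 0  0  0   0 ]

-3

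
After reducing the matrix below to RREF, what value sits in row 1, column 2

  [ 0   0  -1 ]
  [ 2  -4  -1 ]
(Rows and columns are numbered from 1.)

-2

Swap R1 and R2.
  [ 2  -4  -1 ]
  [ 0   0  -1 ]
Multiply R1 by 1/2.
  [ 1  -2  -1/2 ]
  [ 0   0    -1 ]
Multiply R2 by -1.
  [ 1  -2  -1/2 ]
  [ 0   0     1 ]
Add 1/2 times R2 to R1.
  [ 1  -2  0 ]
  [ 0   0  1 ]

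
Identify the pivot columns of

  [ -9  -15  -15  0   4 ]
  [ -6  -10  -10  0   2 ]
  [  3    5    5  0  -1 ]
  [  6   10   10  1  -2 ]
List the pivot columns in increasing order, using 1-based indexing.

1, 4, 5

Multiply R1 by -1/9.
  [  1  5/3  5/3  0  -4/9 ]
  [ -6  -10  -10  0     2 ]
  [  3    5    5  0    -1 ]
  [  6   10   10  1    -2 ]
Add 6 times R1 to R2.
  [ 1  5/3  5/3  0  -4/9 ]
  [ 0    0    0  0  -2/3 ]
  [ 3    5    5  0    -1 ]
  [ 6   10   10  1    -2 ]
Subtract 3 times R1 from R3.
  [ 1  5/3  5/3  0  -4/9 ]
  [ 0    0    0  0  -2/3 ]
  [ 0    0    0  0   1/3 ]
  [ 6   10   10  1    -2 ]
Subtract 6 times R1 from R4.
  [ 1  5/3  5/3  0  -4/9 ]
  [ 0    0    0  0  -2/3 ]
  [ 0    0    0  0   1/3 ]
  [ 0    0    0  1   2/3 ]
Swap R2 and R4.
  [ 1  5/3  5/3  0  -4/9 ]
  [ 0    0    0  1   2/3 ]
  [ 0    0    0  0   1/3 ]
  [ 0    0    0  0  -2/3 ]
Multiply R3 by 3.
  [ 1  5/3  5/3  0  -4/9 ]
  [ 0    0    0  1   2/3 ]
  [ 0    0    0  0     1 ]
  [ 0    0    0  0  -2/3 ]
Add 2/3 times R3 to R4.
  [ 1  5/3  5/3  0  -4/9 ]
  [ 0    0    0  1   2/3 ]
  [ 0    0    0  0     1 ]
  [ 0    0    0  0     0 ]
Subtract 2/3 times R3 from R2.
  [ 1  5/3  5/3  0  -4/9 ]
  [ 0    0    0  1     0 ]
  [ 0    0    0  0     1 ]
  [ 0    0    0  0     0 ]
Add 4/9 times R3 to R1.
  [ 1  5/3  5/3  0  0 ]
  [ 0    0    0  1  0 ]
  [ 0    0    0  0  1 ]
  [ 0    0    0  0  0 ]
Pivot columns are the columns containing a leading 1.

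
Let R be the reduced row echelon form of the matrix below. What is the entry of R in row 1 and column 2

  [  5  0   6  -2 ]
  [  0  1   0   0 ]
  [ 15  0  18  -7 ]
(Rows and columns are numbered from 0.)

R1 → 1/5·R1
  [  1  0  6/5  -2/5 ]
  [  0  1    0     0 ]
  [ 15  0   18    -7 ]
R3 → R3 − 15·R1
  [ 1  0  6/5  -2/5 ]
  [ 0  1    0     0 ]
  [ 0  0    0    -1 ]
R3 → -1·R3
  [ 1  0  6/5  -2/5 ]
  [ 0  1    0     0 ]
  [ 0  0    0     1 ]
R1 → R1 + 2/5·R3
  [ 1  0  6/5  0 ]
  [ 0  1    0  0 ]
  [ 0  0    0  1 ]

0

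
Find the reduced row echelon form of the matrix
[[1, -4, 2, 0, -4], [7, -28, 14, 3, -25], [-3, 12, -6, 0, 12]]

[[1, -4, 2, 0, -4], [0, 0, 0, 1, 1], [0, 0, 0, 0, 0]]

r2 -> r2 − 7·r1
  [  1  -4   2  0  -4 ]
  [  0   0   0  3   3 ]
  [ -3  12  -6  0  12 ]
r3 -> r3 + 3·r1
  [ 1  -4  2  0  -4 ]
  [ 0   0  0  3   3 ]
  [ 0   0  0  0   0 ]
r2 -> 1/3·r2
  [ 1  -4  2  0  -4 ]
  [ 0   0  0  1   1 ]
  [ 0   0  0  0   0 ]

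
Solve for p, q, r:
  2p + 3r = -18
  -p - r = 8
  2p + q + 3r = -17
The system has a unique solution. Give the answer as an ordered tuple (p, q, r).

Form the augmented matrix and row-reduce:
  [  2  0   3  |  -18 ]
  [ -1  0  -1  |    8 ]
  [  2  1   3  |  -17 ]
R1 → 1/2·R1
  [  1  0  3/2  |   -9 ]
  [ -1  0   -1  |    8 ]
  [  2  1    3  |  -17 ]
R2 → R2 + R1
  [ 1  0  3/2  |   -9 ]
  [ 0  0  1/2  |   -1 ]
  [ 2  1    3  |  -17 ]
R3 → R3 − 2·R1
  [ 1  0  3/2  |  -9 ]
  [ 0  0  1/2  |  -1 ]
  [ 0  1    0  |   1 ]
R2 <=> R3
  [ 1  0  3/2  |  -9 ]
  [ 0  1    0  |   1 ]
  [ 0  0  1/2  |  -1 ]
R3 → 2·R3
  [ 1  0  3/2  |  -9 ]
  [ 0  1    0  |   1 ]
  [ 0  0    1  |  -2 ]
R1 → R1 − 3/2·R3
  [ 1  0  0  |  -6 ]
  [ 0  1  0  |   1 ]
  [ 0  0  1  |  -2 ]
Reading off the last column: p = -6, q = 1, r = -2.

(-6, 1, -2)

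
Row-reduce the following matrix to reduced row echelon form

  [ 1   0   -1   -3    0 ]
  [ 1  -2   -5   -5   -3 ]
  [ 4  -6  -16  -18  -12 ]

r2 ← r2 − r1
  [ 1   0   -1   -3    0 ]
  [ 0  -2   -4   -2   -3 ]
  [ 4  -6  -16  -18  -12 ]
r3 ← r3 − 4·r1
  [ 1   0   -1  -3    0 ]
  [ 0  -2   -4  -2   -3 ]
  [ 0  -6  -12  -6  -12 ]
r2 ← -1/2·r2
  [ 1   0   -1  -3    0 ]
  [ 0   1    2   1  3/2 ]
  [ 0  -6  -12  -6  -12 ]
r3 ← r3 + 6·r2
  [ 1  0  -1  -3    0 ]
  [ 0  1   2   1  3/2 ]
  [ 0  0   0   0   -3 ]
r3 ← -1/3·r3
  [ 1  0  -1  -3    0 ]
  [ 0  1   2   1  3/2 ]
  [ 0  0   0   0    1 ]
r2 ← r2 − 3/2·r3
  [ 1  0  -1  -3  0 ]
  [ 0  1   2   1  0 ]
  [ 0  0   0   0  1 ]

[[1, 0, -1, -3, 0], [0, 1, 2, 1, 0], [0, 0, 0, 0, 1]]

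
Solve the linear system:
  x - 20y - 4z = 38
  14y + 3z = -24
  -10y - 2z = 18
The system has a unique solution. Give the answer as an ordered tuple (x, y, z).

(2, -3, 6)

Form the augmented matrix and row-reduce:
  [ 1  -20  -4  |   38 ]
  [ 0   14   3  |  -24 ]
  [ 0  -10  -2  |   18 ]
r2 ← 1/14·r2
  [ 1  -20    -4  |     38 ]
  [ 0    1  3/14  |  -12/7 ]
  [ 0  -10    -2  |     18 ]
r3 ← r3 + 10·r2
  [ 1  -20    -4  |     38 ]
  [ 0    1  3/14  |  -12/7 ]
  [ 0    0   1/7  |    6/7 ]
r3 ← 7·r3
  [ 1  -20    -4  |     38 ]
  [ 0    1  3/14  |  -12/7 ]
  [ 0    0     1  |      6 ]
r2 ← r2 − 3/14·r3
  [ 1  -20  -4  |  38 ]
  [ 0    1   0  |  -3 ]
  [ 0    0   1  |   6 ]
r1 ← r1 + 4·r3
  [ 1  -20  0  |  62 ]
  [ 0    1  0  |  -3 ]
  [ 0    0  1  |   6 ]
r1 ← r1 + 20·r2
  [ 1  0  0  |   2 ]
  [ 0  1  0  |  -3 ]
  [ 0  0  1  |   6 ]
Reading off the last column: x = 2, y = -3, z = 6.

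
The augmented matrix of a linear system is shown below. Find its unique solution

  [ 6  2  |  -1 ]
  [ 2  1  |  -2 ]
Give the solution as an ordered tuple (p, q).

R1 → 1/6·R1
  [ 1  1/3  |  -1/6 ]
  [ 2    1  |    -2 ]
R2 → R2 − 2·R1
  [ 1  1/3  |  -1/6 ]
  [ 0  1/3  |  -5/3 ]
R2 → 3·R2
  [ 1  1/3  |  -1/6 ]
  [ 0    1  |    -5 ]
R1 → R1 − 1/3·R2
  [ 1  0  |  3/2 ]
  [ 0  1  |   -5 ]
Reading off the last column: p = 3/2, q = -5.

(3/2, -5)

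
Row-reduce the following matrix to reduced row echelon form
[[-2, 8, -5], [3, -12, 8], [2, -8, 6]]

[[1, -4, 0], [0, 0, 1], [0, 0, 0]]

R1 -> -1/2·R1
  [ 1   -4  5/2 ]
  [ 3  -12    8 ]
  [ 2   -8    6 ]
R2 -> R2 − 3·R1
  [ 1  -4  5/2 ]
  [ 0   0  1/2 ]
  [ 2  -8    6 ]
R3 -> R3 − 2·R1
  [ 1  -4  5/2 ]
  [ 0   0  1/2 ]
  [ 0   0    1 ]
R2 -> 2·R2
  [ 1  -4  5/2 ]
  [ 0   0    1 ]
  [ 0   0    1 ]
R3 -> R3 − R2
  [ 1  -4  5/2 ]
  [ 0   0    1 ]
  [ 0   0    0 ]
R1 -> R1 − 5/2·R2
  [ 1  -4  0 ]
  [ 0   0  1 ]
  [ 0   0  0 ]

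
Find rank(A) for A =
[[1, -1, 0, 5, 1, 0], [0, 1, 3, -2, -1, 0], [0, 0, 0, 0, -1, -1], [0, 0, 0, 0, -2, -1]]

rank = 4

r3 → -1·r3
  [ 1  -1  0   5   1   0 ]
  [ 0   1  3  -2  -1   0 ]
  [ 0   0  0   0   1   1 ]
  [ 0   0  0   0  -2  -1 ]
r4 → r4 + 2·r3
  [ 1  -1  0   5   1  0 ]
  [ 0   1  3  -2  -1  0 ]
  [ 0   0  0   0   1  1 ]
  [ 0   0  0   0   0  1 ]
r3 → r3 − r4
  [ 1  -1  0   5   1  0 ]
  [ 0   1  3  -2  -1  0 ]
  [ 0   0  0   0   1  0 ]
  [ 0   0  0   0   0  1 ]
r2 → r2 + r3
  [ 1  -1  0   5  1  0 ]
  [ 0   1  3  -2  0  0 ]
  [ 0   0  0   0  1  0 ]
  [ 0   0  0   0  0  1 ]
r1 → r1 − r3
  [ 1  -1  0   5  0  0 ]
  [ 0   1  3  -2  0  0 ]
  [ 0   0  0   0  1  0 ]
  [ 0   0  0   0  0  1 ]
r1 → r1 + r2
  [ 1  0  3   3  0  0 ]
  [ 0  1  3  -2  0  0 ]
  [ 0  0  0   0  1  0 ]
  [ 0  0  0   0  0  1 ]
The reduced form has 4 nonzero rows.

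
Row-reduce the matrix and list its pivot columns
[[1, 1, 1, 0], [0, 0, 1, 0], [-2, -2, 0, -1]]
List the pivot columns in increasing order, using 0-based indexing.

0, 2, 3

Add 2 times R1 to R3.
  [ 1  1  1   0 ]
  [ 0  0  1   0 ]
  [ 0  0  2  -1 ]
Subtract 2 times R2 from R3.
  [ 1  1  1   0 ]
  [ 0  0  1   0 ]
  [ 0  0  0  -1 ]
Multiply R3 by -1.
  [ 1  1  1  0 ]
  [ 0  0  1  0 ]
  [ 0  0  0  1 ]
Subtract R2 from R1.
  [ 1  1  0  0 ]
  [ 0  0  1  0 ]
  [ 0  0  0  1 ]
Pivot columns are the columns containing a leading 1.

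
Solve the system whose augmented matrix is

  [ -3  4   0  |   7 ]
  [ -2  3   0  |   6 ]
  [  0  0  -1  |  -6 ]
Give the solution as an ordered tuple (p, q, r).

ρ1 := -1/3·ρ1
ρ2 := ρ2 + 2·ρ1
ρ2 := 3·ρ2
ρ3 := -1·ρ3
ρ1 := ρ1 + 4/3·ρ2
Reading off the last column: p = 3, q = 4, r = 6.

(3, 4, 6)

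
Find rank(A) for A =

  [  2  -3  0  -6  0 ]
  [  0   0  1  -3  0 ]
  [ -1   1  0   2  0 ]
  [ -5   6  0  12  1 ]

Multiply r1 by 1/2.
  [  1  -3/2  0  -3  0 ]
  [  0     0  1  -3  0 ]
  [ -1     1  0   2  0 ]
  [ -5     6  0  12  1 ]
Add r1 to r3.
  [  1  -3/2  0  -3  0 ]
  [  0     0  1  -3  0 ]
  [  0  -1/2  0  -1  0 ]
  [ -5     6  0  12  1 ]
Add 5 times r1 to r4.
  [ 1  -3/2  0  -3  0 ]
  [ 0     0  1  -3  0 ]
  [ 0  -1/2  0  -1  0 ]
  [ 0  -3/2  0  -3  1 ]
Swap r2 and r3.
  [ 1  -3/2  0  -3  0 ]
  [ 0  -1/2  0  -1  0 ]
  [ 0     0  1  -3  0 ]
  [ 0  -3/2  0  -3  1 ]
Multiply r2 by -2.
  [ 1  -3/2  0  -3  0 ]
  [ 0     1  0   2  0 ]
  [ 0     0  1  -3  0 ]
  [ 0  -3/2  0  -3  1 ]
Add 3/2 times r2 to r4.
  [ 1  -3/2  0  -3  0 ]
  [ 0     1  0   2  0 ]
  [ 0     0  1  -3  0 ]
  [ 0     0  0   0  1 ]
Add 3/2 times r2 to r1.
  [ 1  0  0   0  0 ]
  [ 0  1  0   2  0 ]
  [ 0  0  1  -3  0 ]
  [ 0  0  0   0  1 ]
The reduced form has 4 nonzero rows.

rank = 4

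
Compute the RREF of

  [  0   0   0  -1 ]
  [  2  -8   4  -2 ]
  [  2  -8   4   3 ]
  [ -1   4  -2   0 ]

[[1, -4, 2, 0], [0, 0, 0, 1], [0, 0, 0, 0], [0, 0, 0, 0]]

r1 ↔ r2
  [  2  -8   4  -2 ]
  [  0   0   0  -1 ]
  [  2  -8   4   3 ]
  [ -1   4  -2   0 ]
r1 -> 1/2·r1
  [  1  -4   2  -1 ]
  [  0   0   0  -1 ]
  [  2  -8   4   3 ]
  [ -1   4  -2   0 ]
r3 -> r3 − 2·r1
  [  1  -4   2  -1 ]
  [  0   0   0  -1 ]
  [  0   0   0   5 ]
  [ -1   4  -2   0 ]
r4 -> r4 + r1
  [ 1  -4  2  -1 ]
  [ 0   0  0  -1 ]
  [ 0   0  0   5 ]
  [ 0   0  0  -1 ]
r2 -> -1·r2
  [ 1  -4  2  -1 ]
  [ 0   0  0   1 ]
  [ 0   0  0   5 ]
  [ 0   0  0  -1 ]
r3 -> r3 − 5·r2
  [ 1  -4  2  -1 ]
  [ 0   0  0   1 ]
  [ 0   0  0   0 ]
  [ 0   0  0  -1 ]
r4 -> r4 + r2
  [ 1  -4  2  -1 ]
  [ 0   0  0   1 ]
  [ 0   0  0   0 ]
  [ 0   0  0   0 ]
r1 -> r1 + r2
  [ 1  -4  2  0 ]
  [ 0   0  0  1 ]
  [ 0   0  0  0 ]
  [ 0   0  0  0 ]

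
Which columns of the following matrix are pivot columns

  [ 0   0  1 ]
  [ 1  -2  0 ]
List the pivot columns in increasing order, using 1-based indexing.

ρ1 ↔ ρ2
Pivot columns are the columns containing a leading 1.

1, 3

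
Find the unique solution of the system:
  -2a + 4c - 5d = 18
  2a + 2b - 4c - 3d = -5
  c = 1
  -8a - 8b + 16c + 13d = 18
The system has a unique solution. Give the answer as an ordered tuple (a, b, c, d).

(-2, -3/2, 1, -2)

Form the augmented matrix and row-reduce:
  [ -2   0   4  -5  |  18 ]
  [  2   2  -4  -3  |  -5 ]
  [  0   0   1   0  |   1 ]
  [ -8  -8  16  13  |  18 ]
ρ1 := -1/2·ρ1
  [  1   0  -2  5/2  |  -9 ]
  [  2   2  -4   -3  |  -5 ]
  [  0   0   1    0  |   1 ]
  [ -8  -8  16   13  |  18 ]
ρ2 := ρ2 − 2·ρ1
  [  1   0  -2  5/2  |  -9 ]
  [  0   2   0   -8  |  13 ]
  [  0   0   1    0  |   1 ]
  [ -8  -8  16   13  |  18 ]
ρ4 := ρ4 + 8·ρ1
  [ 1   0  -2  5/2  |   -9 ]
  [ 0   2   0   -8  |   13 ]
  [ 0   0   1    0  |    1 ]
  [ 0  -8   0   33  |  -54 ]
ρ2 := 1/2·ρ2
  [ 1   0  -2  5/2  |    -9 ]
  [ 0   1   0   -4  |  13/2 ]
  [ 0   0   1    0  |     1 ]
  [ 0  -8   0   33  |   -54 ]
ρ4 := ρ4 + 8·ρ2
  [ 1  0  -2  5/2  |    -9 ]
  [ 0  1   0   -4  |  13/2 ]
  [ 0  0   1    0  |     1 ]
  [ 0  0   0    1  |    -2 ]
ρ2 := ρ2 + 4·ρ4
  [ 1  0  -2  5/2  |    -9 ]
  [ 0  1   0    0  |  -3/2 ]
  [ 0  0   1    0  |     1 ]
  [ 0  0   0    1  |    -2 ]
ρ1 := ρ1 − 5/2·ρ4
  [ 1  0  -2  0  |    -4 ]
  [ 0  1   0  0  |  -3/2 ]
  [ 0  0   1  0  |     1 ]
  [ 0  0   0  1  |    -2 ]
ρ1 := ρ1 + 2·ρ3
  [ 1  0  0  0  |    -2 ]
  [ 0  1  0  0  |  -3/2 ]
  [ 0  0  1  0  |     1 ]
  [ 0  0  0  1  |    -2 ]
Reading off the last column: a = -2, b = -3/2, c = 1, d = -2.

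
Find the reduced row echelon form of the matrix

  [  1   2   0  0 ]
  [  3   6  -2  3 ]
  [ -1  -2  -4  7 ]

[[1, 2, 0, 0], [0, 0, 1, 0], [0, 0, 0, 1]]

r2 → r2 − 3·r1
  [  1   2   0  0 ]
  [  0   0  -2  3 ]
  [ -1  -2  -4  7 ]
r3 → r3 + r1
  [ 1  2   0  0 ]
  [ 0  0  -2  3 ]
  [ 0  0  -4  7 ]
r2 → -1/2·r2
  [ 1  2   0     0 ]
  [ 0  0   1  -3/2 ]
  [ 0  0  -4     7 ]
r3 → r3 + 4·r2
  [ 1  2  0     0 ]
  [ 0  0  1  -3/2 ]
  [ 0  0  0     1 ]
r2 → r2 + 3/2·r3
  [ 1  2  0  0 ]
  [ 0  0  1  0 ]
  [ 0  0  0  1 ]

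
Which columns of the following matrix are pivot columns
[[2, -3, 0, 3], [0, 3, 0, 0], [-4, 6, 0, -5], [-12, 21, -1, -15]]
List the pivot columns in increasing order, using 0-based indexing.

0, 1, 2, 3

R1 -> 1/2·R1
  [   1  -3/2   0  3/2 ]
  [   0     3   0    0 ]
  [  -4     6   0   -5 ]
  [ -12    21  -1  -15 ]
R3 -> R3 + 4·R1
  [   1  -3/2   0  3/2 ]
  [   0     3   0    0 ]
  [   0     0   0    1 ]
  [ -12    21  -1  -15 ]
R4 -> R4 + 12·R1
  [ 1  -3/2   0  3/2 ]
  [ 0     3   0    0 ]
  [ 0     0   0    1 ]
  [ 0     3  -1    3 ]
R2 -> 1/3·R2
  [ 1  -3/2   0  3/2 ]
  [ 0     1   0    0 ]
  [ 0     0   0    1 ]
  [ 0     3  -1    3 ]
R4 -> R4 − 3·R2
  [ 1  -3/2   0  3/2 ]
  [ 0     1   0    0 ]
  [ 0     0   0    1 ]
  [ 0     0  -1    3 ]
R3 ↔ R4
  [ 1  -3/2   0  3/2 ]
  [ 0     1   0    0 ]
  [ 0     0  -1    3 ]
  [ 0     0   0    1 ]
R3 -> -1·R3
  [ 1  -3/2  0  3/2 ]
  [ 0     1  0    0 ]
  [ 0     0  1   -3 ]
  [ 0     0  0    1 ]
R3 -> R3 + 3·R4
  [ 1  -3/2  0  3/2 ]
  [ 0     1  0    0 ]
  [ 0     0  1    0 ]
  [ 0     0  0    1 ]
R1 -> R1 − 3/2·R4
  [ 1  -3/2  0  0 ]
  [ 0     1  0  0 ]
  [ 0     0  1  0 ]
  [ 0     0  0  1 ]
R1 -> R1 + 3/2·R2
  [ 1  0  0  0 ]
  [ 0  1  0  0 ]
  [ 0  0  1  0 ]
  [ 0  0  0  1 ]
Pivot columns are the columns containing a leading 1.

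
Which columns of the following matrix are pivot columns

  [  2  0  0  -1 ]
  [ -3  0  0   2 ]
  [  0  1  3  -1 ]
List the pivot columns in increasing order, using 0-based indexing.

R1 := 1/2·R1
  [  1  0  0  -1/2 ]
  [ -3  0  0     2 ]
  [  0  1  3    -1 ]
R2 := R2 + 3·R1
  [ 1  0  0  -1/2 ]
  [ 0  0  0   1/2 ]
  [ 0  1  3    -1 ]
R2 <=> R3
  [ 1  0  0  -1/2 ]
  [ 0  1  3    -1 ]
  [ 0  0  0   1/2 ]
R3 := 2·R3
  [ 1  0  0  -1/2 ]
  [ 0  1  3    -1 ]
  [ 0  0  0     1 ]
R2 := R2 + R3
  [ 1  0  0  -1/2 ]
  [ 0  1  3     0 ]
  [ 0  0  0     1 ]
R1 := R1 + 1/2·R3
  [ 1  0  0  0 ]
  [ 0  1  3  0 ]
  [ 0  0  0  1 ]
Pivot columns are the columns containing a leading 1.

0, 1, 3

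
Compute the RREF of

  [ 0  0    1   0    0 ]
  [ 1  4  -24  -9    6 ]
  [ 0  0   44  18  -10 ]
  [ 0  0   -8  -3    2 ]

R1 <-> R2
  [ 1  4  -24  -9    6 ]
  [ 0  0    1   0    0 ]
  [ 0  0   44  18  -10 ]
  [ 0  0   -8  -3    2 ]
R3 := R3 − 44·R2
  [ 1  4  -24  -9    6 ]
  [ 0  0    1   0    0 ]
  [ 0  0    0  18  -10 ]
  [ 0  0   -8  -3    2 ]
R4 := R4 + 8·R2
  [ 1  4  -24  -9    6 ]
  [ 0  0    1   0    0 ]
  [ 0  0    0  18  -10 ]
  [ 0  0    0  -3    2 ]
R3 := 1/18·R3
  [ 1  4  -24  -9     6 ]
  [ 0  0    1   0     0 ]
  [ 0  0    0   1  -5/9 ]
  [ 0  0    0  -3     2 ]
R4 := R4 + 3·R3
  [ 1  4  -24  -9     6 ]
  [ 0  0    1   0     0 ]
  [ 0  0    0   1  -5/9 ]
  [ 0  0    0   0   1/3 ]
R4 := 3·R4
  [ 1  4  -24  -9     6 ]
  [ 0  0    1   0     0 ]
  [ 0  0    0   1  -5/9 ]
  [ 0  0    0   0     1 ]
R3 := R3 + 5/9·R4
  [ 1  4  -24  -9  6 ]
  [ 0  0    1   0  0 ]
  [ 0  0    0   1  0 ]
  [ 0  0    0   0  1 ]
R1 := R1 − 6·R4
  [ 1  4  -24  -9  0 ]
  [ 0  0    1   0  0 ]
  [ 0  0    0   1  0 ]
  [ 0  0    0   0  1 ]
R1 := R1 + 9·R3
  [ 1  4  -24  0  0 ]
  [ 0  0    1  0  0 ]
  [ 0  0    0  1  0 ]
  [ 0  0    0  0  1 ]
R1 := R1 + 24·R2
  [ 1  4  0  0  0 ]
  [ 0  0  1  0  0 ]
  [ 0  0  0  1  0 ]
  [ 0  0  0  0  1 ]

[[1, 4, 0, 0, 0], [0, 0, 1, 0, 0], [0, 0, 0, 1, 0], [0, 0, 0, 0, 1]]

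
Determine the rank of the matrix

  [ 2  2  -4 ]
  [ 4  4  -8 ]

rank = 1

ρ1 ← 1/2·ρ1
  [ 1  1  -2 ]
  [ 4  4  -8 ]
ρ2 ← ρ2 − 4·ρ1
  [ 1  1  -2 ]
  [ 0  0   0 ]
The reduced form has 1 nonzero row.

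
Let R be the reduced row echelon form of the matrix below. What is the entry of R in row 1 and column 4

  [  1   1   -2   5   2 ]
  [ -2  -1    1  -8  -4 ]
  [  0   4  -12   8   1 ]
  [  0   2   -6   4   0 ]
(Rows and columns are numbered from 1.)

3

R2 ← R2 + 2·R1
  [ 1  1   -2  5  2 ]
  [ 0  1   -3  2  0 ]
  [ 0  4  -12  8  1 ]
  [ 0  2   -6  4  0 ]
R3 ← R3 − 4·R2
  [ 1  1  -2  5  2 ]
  [ 0  1  -3  2  0 ]
  [ 0  0   0  0  1 ]
  [ 0  2  -6  4  0 ]
R4 ← R4 − 2·R2
  [ 1  1  -2  5  2 ]
  [ 0  1  -3  2  0 ]
  [ 0  0   0  0  1 ]
  [ 0  0   0  0  0 ]
R1 ← R1 − 2·R3
  [ 1  1  -2  5  0 ]
  [ 0  1  -3  2  0 ]
  [ 0  0   0  0  1 ]
  [ 0  0   0  0  0 ]
R1 ← R1 − R2
  [ 1  0   1  3  0 ]
  [ 0  1  -3  2  0 ]
  [ 0  0   0  0  1 ]
  [ 0  0   0  0  0 ]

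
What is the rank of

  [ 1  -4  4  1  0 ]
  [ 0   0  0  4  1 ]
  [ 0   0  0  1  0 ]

rank = 3

R2 := 1/4·R2
  [ 1  -4  4  1    0 ]
  [ 0   0  0  1  1/4 ]
  [ 0   0  0  1    0 ]
R3 := R3 − R2
  [ 1  -4  4  1     0 ]
  [ 0   0  0  1   1/4 ]
  [ 0   0  0  0  -1/4 ]
R3 := -4·R3
  [ 1  -4  4  1    0 ]
  [ 0   0  0  1  1/4 ]
  [ 0   0  0  0    1 ]
R2 := R2 − 1/4·R3
  [ 1  -4  4  1  0 ]
  [ 0   0  0  1  0 ]
  [ 0   0  0  0  1 ]
R1 := R1 − R2
  [ 1  -4  4  0  0 ]
  [ 0   0  0  1  0 ]
  [ 0   0  0  0  1 ]
The reduced form has 3 nonzero rows.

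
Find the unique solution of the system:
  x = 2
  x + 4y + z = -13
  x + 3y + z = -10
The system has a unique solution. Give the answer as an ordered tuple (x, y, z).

Form the augmented matrix and row-reduce:
  [ 1  0  0  |    2 ]
  [ 1  4  1  |  -13 ]
  [ 1  3  1  |  -10 ]
R2 := R2 − R1
  [ 1  0  0  |    2 ]
  [ 0  4  1  |  -15 ]
  [ 1  3  1  |  -10 ]
R3 := R3 − R1
  [ 1  0  0  |    2 ]
  [ 0  4  1  |  -15 ]
  [ 0  3  1  |  -12 ]
R2 := 1/4·R2
  [ 1  0    0  |      2 ]
  [ 0  1  1/4  |  -15/4 ]
  [ 0  3    1  |    -12 ]
R3 := R3 − 3·R2
  [ 1  0    0  |      2 ]
  [ 0  1  1/4  |  -15/4 ]
  [ 0  0  1/4  |   -3/4 ]
R3 := 4·R3
  [ 1  0    0  |      2 ]
  [ 0  1  1/4  |  -15/4 ]
  [ 0  0    1  |     -3 ]
R2 := R2 − 1/4·R3
  [ 1  0  0  |   2 ]
  [ 0  1  0  |  -3 ]
  [ 0  0  1  |  -3 ]
Reading off the last column: x = 2, y = -3, z = -3.

(2, -3, -3)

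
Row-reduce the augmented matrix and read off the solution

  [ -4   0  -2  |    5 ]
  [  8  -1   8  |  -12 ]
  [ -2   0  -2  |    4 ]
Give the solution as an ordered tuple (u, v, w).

(-1/2, -4, -3/2)

Multiply R1 by -1/4.
  [  1   0  1/2  |  -5/4 ]
  [  8  -1    8  |   -12 ]
  [ -2   0   -2  |     4 ]
Subtract 8 times R1 from R2.
  [  1   0  1/2  |  -5/4 ]
  [  0  -1    4  |    -2 ]
  [ -2   0   -2  |     4 ]
Add 2 times R1 to R3.
  [ 1   0  1/2  |  -5/4 ]
  [ 0  -1    4  |    -2 ]
  [ 0   0   -1  |   3/2 ]
Multiply R2 by -1.
  [ 1  0  1/2  |  -5/4 ]
  [ 0  1   -4  |     2 ]
  [ 0  0   -1  |   3/2 ]
Multiply R3 by -1.
  [ 1  0  1/2  |  -5/4 ]
  [ 0  1   -4  |     2 ]
  [ 0  0    1  |  -3/2 ]
Add 4 times R3 to R2.
  [ 1  0  1/2  |  -5/4 ]
  [ 0  1    0  |    -4 ]
  [ 0  0    1  |  -3/2 ]
Subtract 1/2 times R3 from R1.
  [ 1  0  0  |  -1/2 ]
  [ 0  1  0  |    -4 ]
  [ 0  0  1  |  -3/2 ]
Reading off the last column: u = -1/2, v = -4, w = -3/2.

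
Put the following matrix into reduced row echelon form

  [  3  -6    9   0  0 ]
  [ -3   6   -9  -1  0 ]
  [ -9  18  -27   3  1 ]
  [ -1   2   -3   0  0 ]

Multiply ρ1 by 1/3.
  [  1  -2    3   0  0 ]
  [ -3   6   -9  -1  0 ]
  [ -9  18  -27   3  1 ]
  [ -1   2   -3   0  0 ]
Add 3 times ρ1 to ρ2.
  [  1  -2    3   0  0 ]
  [  0   0    0  -1  0 ]
  [ -9  18  -27   3  1 ]
  [ -1   2   -3   0  0 ]
Add 9 times ρ1 to ρ3.
  [  1  -2   3   0  0 ]
  [  0   0   0  -1  0 ]
  [  0   0   0   3  1 ]
  [ -1   2  -3   0  0 ]
Add ρ1 to ρ4.
  [ 1  -2  3   0  0 ]
  [ 0   0  0  -1  0 ]
  [ 0   0  0   3  1 ]
  [ 0   0  0   0  0 ]
Multiply ρ2 by -1.
  [ 1  -2  3  0  0 ]
  [ 0   0  0  1  0 ]
  [ 0   0  0  3  1 ]
  [ 0   0  0  0  0 ]
Subtract 3 times ρ2 from ρ3.
  [ 1  -2  3  0  0 ]
  [ 0   0  0  1  0 ]
  [ 0   0  0  0  1 ]
  [ 0   0  0  0  0 ]

[[1, -2, 3, 0, 0], [0, 0, 0, 1, 0], [0, 0, 0, 0, 1], [0, 0, 0, 0, 0]]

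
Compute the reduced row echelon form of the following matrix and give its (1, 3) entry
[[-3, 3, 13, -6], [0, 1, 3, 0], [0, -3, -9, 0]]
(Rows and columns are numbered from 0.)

R1 → -1/3·R1
  [ 1  -1  -13/3  2 ]
  [ 0   1      3  0 ]
  [ 0  -3     -9  0 ]
R3 → R3 + 3·R2
  [ 1  -1  -13/3  2 ]
  [ 0   1      3  0 ]
  [ 0   0      0  0 ]
R1 → R1 + R2
  [ 1  0  -4/3  2 ]
  [ 0  1     3  0 ]
  [ 0  0     0  0 ]

0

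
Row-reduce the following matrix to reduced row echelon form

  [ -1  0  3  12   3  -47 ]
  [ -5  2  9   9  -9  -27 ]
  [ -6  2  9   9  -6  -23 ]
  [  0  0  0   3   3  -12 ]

r1 -> -1·r1
  [  1  0  -3  -12  -3   47 ]
  [ -5  2   9    9  -9  -27 ]
  [ -6  2   9    9  -6  -23 ]
  [  0  0   0    3   3  -12 ]
r2 -> r2 + 5·r1
  [  1  0  -3  -12   -3   47 ]
  [  0  2  -6  -51  -24  208 ]
  [ -6  2   9    9   -6  -23 ]
  [  0  0   0    3    3  -12 ]
r3 -> r3 + 6·r1
  [ 1  0  -3  -12   -3   47 ]
  [ 0  2  -6  -51  -24  208 ]
  [ 0  2  -9  -63  -24  259 ]
  [ 0  0   0    3    3  -12 ]
r2 -> 1/2·r2
  [ 1  0  -3    -12   -3   47 ]
  [ 0  1  -3  -51/2  -12  104 ]
  [ 0  2  -9    -63  -24  259 ]
  [ 0  0   0      3    3  -12 ]
r3 -> r3 − 2·r2
  [ 1  0  -3    -12   -3   47 ]
  [ 0  1  -3  -51/2  -12  104 ]
  [ 0  0  -3    -12    0   51 ]
  [ 0  0   0      3    3  -12 ]
r3 -> -1/3·r3
  [ 1  0  -3    -12   -3   47 ]
  [ 0  1  -3  -51/2  -12  104 ]
  [ 0  0   1      4    0  -17 ]
  [ 0  0   0      3    3  -12 ]
r4 -> 1/3·r4
  [ 1  0  -3    -12   -3   47 ]
  [ 0  1  -3  -51/2  -12  104 ]
  [ 0  0   1      4    0  -17 ]
  [ 0  0   0      1    1   -4 ]
r3 -> r3 − 4·r4
  [ 1  0  -3    -12   -3   47 ]
  [ 0  1  -3  -51/2  -12  104 ]
  [ 0  0   1      0   -4   -1 ]
  [ 0  0   0      1    1   -4 ]
r2 -> r2 + 51/2·r4
  [ 1  0  -3  -12    -3  47 ]
  [ 0  1  -3    0  27/2   2 ]
  [ 0  0   1    0    -4  -1 ]
  [ 0  0   0    1     1  -4 ]
r1 -> r1 + 12·r4
  [ 1  0  -3  0     9  -1 ]
  [ 0  1  -3  0  27/2   2 ]
  [ 0  0   1  0    -4  -1 ]
  [ 0  0   0  1     1  -4 ]
r2 -> r2 + 3·r3
  [ 1  0  -3  0    9  -1 ]
  [ 0  1   0  0  3/2  -1 ]
  [ 0  0   1  0   -4  -1 ]
  [ 0  0   0  1    1  -4 ]
r1 -> r1 + 3·r3
  [ 1  0  0  0   -3  -4 ]
  [ 0  1  0  0  3/2  -1 ]
  [ 0  0  1  0   -4  -1 ]
  [ 0  0  0  1    1  -4 ]

[[1, 0, 0, 0, -3, -4], [0, 1, 0, 0, 3/2, -1], [0, 0, 1, 0, -4, -1], [0, 0, 0, 1, 1, -4]]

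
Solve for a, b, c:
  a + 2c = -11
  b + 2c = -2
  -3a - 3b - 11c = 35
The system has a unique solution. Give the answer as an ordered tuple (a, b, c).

(-3, 6, -4)

Form the augmented matrix and row-reduce:
  [  1   0    2  |  -11 ]
  [  0   1    2  |   -2 ]
  [ -3  -3  -11  |   35 ]
r3 -> r3 + 3·r1
  [ 1   0   2  |  -11 ]
  [ 0   1   2  |   -2 ]
  [ 0  -3  -5  |    2 ]
r3 -> r3 + 3·r2
  [ 1  0  2  |  -11 ]
  [ 0  1  2  |   -2 ]
  [ 0  0  1  |   -4 ]
r2 -> r2 − 2·r3
  [ 1  0  2  |  -11 ]
  [ 0  1  0  |    6 ]
  [ 0  0  1  |   -4 ]
r1 -> r1 − 2·r3
  [ 1  0  0  |  -3 ]
  [ 0  1  0  |   6 ]
  [ 0  0  1  |  -4 ]
Reading off the last column: a = -3, b = 6, c = -4.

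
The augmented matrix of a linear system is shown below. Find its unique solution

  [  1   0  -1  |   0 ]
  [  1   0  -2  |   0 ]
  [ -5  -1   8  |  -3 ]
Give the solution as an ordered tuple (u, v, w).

Subtract R1 from R2.
  [  1   0  -1  |   0 ]
  [  0   0  -1  |   0 ]
  [ -5  -1   8  |  -3 ]
Add 5 times R1 to R3.
  [ 1   0  -1  |   0 ]
  [ 0   0  -1  |   0 ]
  [ 0  -1   3  |  -3 ]
Swap R2 and R3.
  [ 1   0  -1  |   0 ]
  [ 0  -1   3  |  -3 ]
  [ 0   0  -1  |   0 ]
Multiply R2 by -1.
  [ 1  0  -1  |  0 ]
  [ 0  1  -3  |  3 ]
  [ 0  0  -1  |  0 ]
Multiply R3 by -1.
  [ 1  0  -1  |  0 ]
  [ 0  1  -3  |  3 ]
  [ 0  0   1  |  0 ]
Add 3 times R3 to R2.
  [ 1  0  -1  |  0 ]
  [ 0  1   0  |  3 ]
  [ 0  0   1  |  0 ]
Add R3 to R1.
  [ 1  0  0  |  0 ]
  [ 0  1  0  |  3 ]
  [ 0  0  1  |  0 ]
Reading off the last column: u = 0, v = 3, w = 0.

(0, 3, 0)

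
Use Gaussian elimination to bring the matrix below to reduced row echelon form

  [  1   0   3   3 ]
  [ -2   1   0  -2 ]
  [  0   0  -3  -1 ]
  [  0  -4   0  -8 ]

[[1, 0, 0, 2], [0, 1, 0, 2], [0, 0, 1, 1/3], [0, 0, 0, 0]]

R2 -> R2 + 2·R1
  [ 1   0   3   3 ]
  [ 0   1   6   4 ]
  [ 0   0  -3  -1 ]
  [ 0  -4   0  -8 ]
R4 -> R4 + 4·R2
  [ 1  0   3   3 ]
  [ 0  1   6   4 ]
  [ 0  0  -3  -1 ]
  [ 0  0  24   8 ]
R3 -> -1/3·R3
  [ 1  0   3    3 ]
  [ 0  1   6    4 ]
  [ 0  0   1  1/3 ]
  [ 0  0  24    8 ]
R4 -> R4 − 24·R3
  [ 1  0  3    3 ]
  [ 0  1  6    4 ]
  [ 0  0  1  1/3 ]
  [ 0  0  0    0 ]
R2 -> R2 − 6·R3
  [ 1  0  3    3 ]
  [ 0  1  0    2 ]
  [ 0  0  1  1/3 ]
  [ 0  0  0    0 ]
R1 -> R1 − 3·R3
  [ 1  0  0    2 ]
  [ 0  1  0    2 ]
  [ 0  0  1  1/3 ]
  [ 0  0  0    0 ]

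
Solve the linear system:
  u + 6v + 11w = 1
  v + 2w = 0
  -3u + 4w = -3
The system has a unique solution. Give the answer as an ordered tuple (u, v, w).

Form the augmented matrix and row-reduce:
  [  1  6  11  |   1 ]
  [  0  1   2  |   0 ]
  [ -3  0   4  |  -3 ]
ρ3 ← ρ3 + 3·ρ1
  [ 1   6  11  |  1 ]
  [ 0   1   2  |  0 ]
  [ 0  18  37  |  0 ]
ρ3 ← ρ3 − 18·ρ2
  [ 1  6  11  |  1 ]
  [ 0  1   2  |  0 ]
  [ 0  0   1  |  0 ]
ρ2 ← ρ2 − 2·ρ3
  [ 1  6  11  |  1 ]
  [ 0  1   0  |  0 ]
  [ 0  0   1  |  0 ]
ρ1 ← ρ1 − 11·ρ3
  [ 1  6  0  |  1 ]
  [ 0  1  0  |  0 ]
  [ 0  0  1  |  0 ]
ρ1 ← ρ1 − 6·ρ2
  [ 1  0  0  |  1 ]
  [ 0  1  0  |  0 ]
  [ 0  0  1  |  0 ]
Reading off the last column: u = 1, v = 0, w = 0.

(1, 0, 0)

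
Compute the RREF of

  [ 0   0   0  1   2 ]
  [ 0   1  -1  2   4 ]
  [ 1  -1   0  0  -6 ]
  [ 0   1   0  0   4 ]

ρ1 ↔ ρ3
  [ 1  -1   0  0  -6 ]
  [ 0   1  -1  2   4 ]
  [ 0   0   0  1   2 ]
  [ 0   1   0  0   4 ]
ρ4 -> ρ4 − ρ2
  [ 1  -1   0   0  -6 ]
  [ 0   1  -1   2   4 ]
  [ 0   0   0   1   2 ]
  [ 0   0   1  -2   0 ]
ρ3 ↔ ρ4
  [ 1  -1   0   0  -6 ]
  [ 0   1  -1   2   4 ]
  [ 0   0   1  -2   0 ]
  [ 0   0   0   1   2 ]
ρ3 -> ρ3 + 2·ρ4
  [ 1  -1   0  0  -6 ]
  [ 0   1  -1  2   4 ]
  [ 0   0   1  0   4 ]
  [ 0   0   0  1   2 ]
ρ2 -> ρ2 − 2·ρ4
  [ 1  -1   0  0  -6 ]
  [ 0   1  -1  0   0 ]
  [ 0   0   1  0   4 ]
  [ 0   0   0  1   2 ]
ρ2 -> ρ2 + ρ3
  [ 1  -1  0  0  -6 ]
  [ 0   1  0  0   4 ]
  [ 0   0  1  0   4 ]
  [ 0   0  0  1   2 ]
ρ1 -> ρ1 + ρ2
  [ 1  0  0  0  -2 ]
  [ 0  1  0  0   4 ]
  [ 0  0  1  0   4 ]
  [ 0  0  0  1   2 ]

[[1, 0, 0, 0, -2], [0, 1, 0, 0, 4], [0, 0, 1, 0, 4], [0, 0, 0, 1, 2]]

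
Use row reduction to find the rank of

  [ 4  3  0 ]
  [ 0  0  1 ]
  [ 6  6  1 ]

rank = 3

r1 → 1/4·r1
  [ 1  3/4  0 ]
  [ 0    0  1 ]
  [ 6    6  1 ]
r3 → r3 − 6·r1
  [ 1  3/4  0 ]
  [ 0    0  1 ]
  [ 0  3/2  1 ]
r2 <=> r3
  [ 1  3/4  0 ]
  [ 0  3/2  1 ]
  [ 0    0  1 ]
r2 → 2/3·r2
  [ 1  3/4    0 ]
  [ 0    1  2/3 ]
  [ 0    0    1 ]
r2 → r2 − 2/3·r3
  [ 1  3/4  0 ]
  [ 0    1  0 ]
  [ 0    0  1 ]
r1 → r1 − 3/4·r2
  [ 1  0  0 ]
  [ 0  1  0 ]
  [ 0  0  1 ]
The reduced form has 3 nonzero rows.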